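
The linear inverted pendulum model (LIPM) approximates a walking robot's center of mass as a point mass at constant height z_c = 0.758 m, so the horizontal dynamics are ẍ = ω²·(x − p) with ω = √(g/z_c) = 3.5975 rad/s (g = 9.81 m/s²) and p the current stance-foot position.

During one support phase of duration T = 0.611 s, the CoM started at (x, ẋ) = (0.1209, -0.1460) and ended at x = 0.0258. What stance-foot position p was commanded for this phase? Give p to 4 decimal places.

ωT = 3.5975·0.611 = 2.198072; cosh(ωT) = 4.559326, sinh(ωT) = 4.448309
x(T) = p + (x₀−p)·cosh(ωT) + (ẋ₀/ω)·sinh(ωT) ⇒ p·(1 − cosh) = x(T) − x₀·cosh − (ẋ₀/ω)·sinh
numerator   = 0.0258 − (0.1209)·4.559326 − (-0.1460/3.5975)·4.448309 = -0.344893
denominator = 1 − 4.559326 = -3.559326
p = -0.344893 / -3.559326 = 0.0969

p = 0.0969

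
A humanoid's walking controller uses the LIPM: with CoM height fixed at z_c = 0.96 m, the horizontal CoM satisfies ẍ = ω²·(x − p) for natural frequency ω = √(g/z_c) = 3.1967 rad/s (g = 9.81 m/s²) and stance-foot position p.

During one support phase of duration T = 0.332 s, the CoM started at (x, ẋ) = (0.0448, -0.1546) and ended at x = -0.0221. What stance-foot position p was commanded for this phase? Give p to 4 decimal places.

ωT = 3.1967·0.332 = 1.061304; cosh(ωT) = 1.618071, sinh(ωT) = 1.272067
x(T) = p + (x₀−p)·cosh(ωT) + (ẋ₀/ω)·sinh(ωT) ⇒ p·(1 − cosh) = x(T) − x₀·cosh − (ẋ₀/ω)·sinh
numerator   = -0.0221 − (0.0448)·1.618071 − (-0.1546/3.1967)·1.272067 = -0.033069
denominator = 1 − 1.618071 = -0.618071
p = -0.033069 / -0.618071 = 0.0535

p = 0.0535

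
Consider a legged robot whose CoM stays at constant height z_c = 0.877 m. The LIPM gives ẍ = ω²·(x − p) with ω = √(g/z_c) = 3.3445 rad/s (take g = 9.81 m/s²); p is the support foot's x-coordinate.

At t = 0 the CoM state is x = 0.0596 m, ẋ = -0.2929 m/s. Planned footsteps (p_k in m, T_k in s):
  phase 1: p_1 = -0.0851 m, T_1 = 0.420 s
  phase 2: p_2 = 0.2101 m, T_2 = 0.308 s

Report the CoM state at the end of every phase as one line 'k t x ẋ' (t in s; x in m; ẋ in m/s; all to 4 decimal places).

1 0.4200 0.0598 0.2939
2 0.7280 0.0801 -0.1504

phase 1: p=-0.0851, T=0.420, ωT=1.404690, cosh=2.159853, sinh=1.914410; start (x,ẋ)=(0.059600, -0.292900) → end (x,ẋ)=(0.059773, 0.293856)
phase 2: p=0.2101, T=0.308, ωT=1.030106, cosh=1.579166, sinh=1.222197; start (x,ẋ)=(0.059773, 0.293856) → end (x,ẋ)=(0.080094, -0.150434)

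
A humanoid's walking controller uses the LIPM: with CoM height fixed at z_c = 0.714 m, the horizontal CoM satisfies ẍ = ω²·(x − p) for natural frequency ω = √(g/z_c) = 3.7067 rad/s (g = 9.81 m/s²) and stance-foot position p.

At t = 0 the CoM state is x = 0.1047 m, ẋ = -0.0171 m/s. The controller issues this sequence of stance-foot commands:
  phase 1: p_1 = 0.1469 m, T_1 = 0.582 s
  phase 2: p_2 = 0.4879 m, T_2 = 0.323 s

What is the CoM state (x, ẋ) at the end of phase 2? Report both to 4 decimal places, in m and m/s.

x = -0.7990, ẋ = -4.3835

phase 1: p=0.1469, T=0.582, ωT=2.157299, cosh=4.381694, sinh=4.266057; start (x,ẋ)=(0.104700, -0.017100) → end (x,ẋ)=(-0.057688, -0.742235)
phase 2: p=0.4879, T=0.323, ωT=1.197264, cosh=1.806533, sinh=1.504513; start (x,ẋ)=(-0.057688, -0.742235) → end (x,ẋ)=(-0.798989, -4.383496)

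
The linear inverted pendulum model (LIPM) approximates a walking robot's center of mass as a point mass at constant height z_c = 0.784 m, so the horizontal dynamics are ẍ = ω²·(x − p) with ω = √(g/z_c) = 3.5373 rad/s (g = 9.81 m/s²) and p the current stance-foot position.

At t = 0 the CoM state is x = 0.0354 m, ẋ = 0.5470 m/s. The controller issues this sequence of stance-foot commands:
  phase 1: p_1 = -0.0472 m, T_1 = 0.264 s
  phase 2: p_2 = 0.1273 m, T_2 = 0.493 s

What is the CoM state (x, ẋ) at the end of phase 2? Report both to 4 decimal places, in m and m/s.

x = 1.3367, ẋ = 4.4034

phase 1: p=-0.0472, T=0.264, ωT=0.933847, cosh=1.468659, sinh=1.075620; start (x,ẋ)=(0.035400, 0.547000) → end (x,ẋ)=(0.240443, 1.117632)
phase 2: p=0.1273, T=0.493, ωT=1.743889, cosh=2.947191, sinh=2.772352; start (x,ẋ)=(0.240443, 1.117632) → end (x,ẋ)=(1.336695, 4.403424)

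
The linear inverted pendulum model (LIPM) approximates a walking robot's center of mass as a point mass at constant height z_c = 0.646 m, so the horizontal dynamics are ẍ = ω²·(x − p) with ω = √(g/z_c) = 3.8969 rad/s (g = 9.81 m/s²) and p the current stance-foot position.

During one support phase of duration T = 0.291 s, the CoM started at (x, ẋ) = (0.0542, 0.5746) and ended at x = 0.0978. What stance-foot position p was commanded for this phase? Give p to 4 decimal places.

ωT = 3.8969·0.291 = 1.133998; cosh(ωT) = 1.714901, sinh(ωT) = 1.393157
x(T) = p + (x₀−p)·cosh(ωT) + (ẋ₀/ω)·sinh(ωT) ⇒ p·(1 − cosh) = x(T) − x₀·cosh − (ẋ₀/ω)·sinh
numerator   = 0.0978 − (0.0542)·1.714901 − (0.5746/3.8969)·1.393157 = -0.200569
denominator = 1 − 1.714901 = -0.714901
p = -0.200569 / -0.714901 = 0.2806

p = 0.2806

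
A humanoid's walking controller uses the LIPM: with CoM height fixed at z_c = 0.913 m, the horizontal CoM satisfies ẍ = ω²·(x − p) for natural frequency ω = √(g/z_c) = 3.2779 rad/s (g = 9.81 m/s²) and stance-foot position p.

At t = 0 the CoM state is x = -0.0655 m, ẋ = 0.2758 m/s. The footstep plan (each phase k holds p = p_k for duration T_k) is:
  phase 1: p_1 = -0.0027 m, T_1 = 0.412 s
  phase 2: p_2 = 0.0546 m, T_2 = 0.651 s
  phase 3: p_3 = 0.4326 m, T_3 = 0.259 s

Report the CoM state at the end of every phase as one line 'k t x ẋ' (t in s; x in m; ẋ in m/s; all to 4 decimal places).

1 0.4120 0.0194 0.1974
2 1.0630 0.1548 0.3654
3 1.3220 0.1549 -0.3642

phase 1: p=-0.0027, T=0.412, ωT=1.350495, cosh=2.059223, sinh=1.800111; start (x,ẋ)=(-0.065500, 0.275800) → end (x,ẋ)=(0.019441, 0.197377)
phase 2: p=0.0546, T=0.651, ωT=2.133913, cosh=4.283116, sinh=4.164742; start (x,ẋ)=(0.019441, 0.197377) → end (x,ẋ)=(0.154787, 0.365409)
phase 3: p=0.4326, T=0.259, ωT=0.848976, cosh=1.382553, sinh=0.954700; start (x,ẋ)=(0.154787, 0.365409) → end (x,ẋ)=(0.154935, -0.364195)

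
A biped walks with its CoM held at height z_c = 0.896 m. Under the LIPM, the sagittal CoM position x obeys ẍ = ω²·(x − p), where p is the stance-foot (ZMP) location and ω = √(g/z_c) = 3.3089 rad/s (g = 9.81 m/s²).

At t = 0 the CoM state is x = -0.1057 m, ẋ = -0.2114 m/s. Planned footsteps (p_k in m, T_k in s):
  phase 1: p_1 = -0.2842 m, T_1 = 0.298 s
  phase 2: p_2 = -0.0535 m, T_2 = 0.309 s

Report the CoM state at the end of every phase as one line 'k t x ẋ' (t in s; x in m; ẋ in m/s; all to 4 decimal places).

1 0.2980 -0.0854 0.3587
2 0.6070 0.0276 0.4355

phase 1: p=-0.2842, T=0.298, ωT=0.986052, cosh=1.526839, sinh=1.153792; start (x,ẋ)=(-0.105700, -0.211400) → end (x,ẋ)=(-0.085373, 0.358701)
phase 2: p=-0.0535, T=0.309, ωT=1.022450, cosh=1.569855, sinh=1.210143; start (x,ẋ)=(-0.085373, 0.358701) → end (x,ẋ)=(0.027649, 0.435480)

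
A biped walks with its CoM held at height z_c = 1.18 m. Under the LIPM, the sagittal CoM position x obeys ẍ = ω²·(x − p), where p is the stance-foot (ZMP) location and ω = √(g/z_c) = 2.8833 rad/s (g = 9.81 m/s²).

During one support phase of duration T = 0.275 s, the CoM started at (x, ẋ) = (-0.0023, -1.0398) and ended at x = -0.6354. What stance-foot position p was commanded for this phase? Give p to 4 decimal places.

p = 0.9526

ωT = 2.8833·0.275 = 0.792908; cosh(ωT) = 1.331170, sinh(ωT) = 0.878642
x(T) = p + (x₀−p)·cosh(ωT) + (ẋ₀/ω)·sinh(ωT) ⇒ p·(1 − cosh) = x(T) − x₀·cosh − (ẋ₀/ω)·sinh
numerator   = -0.6354 − (-0.0023)·1.331170 − (-1.0398/2.8833)·0.878642 = -0.315475
denominator = 1 − 1.331170 = -0.331170
p = -0.315475 / -0.331170 = 0.9526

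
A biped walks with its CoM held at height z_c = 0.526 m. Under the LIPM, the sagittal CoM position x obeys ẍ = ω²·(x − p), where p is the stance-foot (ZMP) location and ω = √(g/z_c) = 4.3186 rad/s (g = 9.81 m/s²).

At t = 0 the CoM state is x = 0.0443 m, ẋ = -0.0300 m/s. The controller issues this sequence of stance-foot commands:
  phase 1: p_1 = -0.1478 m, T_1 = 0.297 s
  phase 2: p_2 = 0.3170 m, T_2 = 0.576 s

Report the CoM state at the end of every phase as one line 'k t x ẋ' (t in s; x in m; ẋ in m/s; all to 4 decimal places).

1 0.2970 0.2136 1.3225
2 0.8730 1.5204 5.3442

phase 1: p=-0.1478, T=0.297, ωT=1.282624, cosh=1.941700, sinh=1.664391; start (x,ẋ)=(0.044300, -0.030000) → end (x,ẋ)=(0.213638, 1.322533)
phase 2: p=0.3170, T=0.576, ωT=2.487514, cosh=6.057220, sinh=5.974104; start (x,ẋ)=(0.213638, 1.322533) → end (x,ẋ)=(1.520433, 5.344169)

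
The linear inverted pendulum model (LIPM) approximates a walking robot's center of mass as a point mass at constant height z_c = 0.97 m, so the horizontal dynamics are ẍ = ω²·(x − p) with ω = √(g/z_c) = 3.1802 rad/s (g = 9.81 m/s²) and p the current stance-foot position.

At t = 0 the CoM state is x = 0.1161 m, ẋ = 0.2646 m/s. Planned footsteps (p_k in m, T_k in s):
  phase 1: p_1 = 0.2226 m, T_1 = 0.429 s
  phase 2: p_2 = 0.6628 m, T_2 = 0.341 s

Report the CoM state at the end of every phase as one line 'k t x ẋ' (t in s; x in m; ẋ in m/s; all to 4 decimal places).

phase 1: p=0.2226, T=0.429, ωT=1.364306, cosh=2.084282, sinh=1.828724; start (x,ẋ)=(0.116100, 0.264600) → end (x,ẋ)=(0.152778, -0.067872)
phase 2: p=0.6628, T=0.341, ωT=1.084448, cosh=1.647948, sinh=1.309859; start (x,ẋ)=(0.152778, -0.067872) → end (x,ẋ)=(-0.205645, -2.236405)

1 0.4290 0.1528 -0.0679
2 0.7700 -0.2056 -2.2364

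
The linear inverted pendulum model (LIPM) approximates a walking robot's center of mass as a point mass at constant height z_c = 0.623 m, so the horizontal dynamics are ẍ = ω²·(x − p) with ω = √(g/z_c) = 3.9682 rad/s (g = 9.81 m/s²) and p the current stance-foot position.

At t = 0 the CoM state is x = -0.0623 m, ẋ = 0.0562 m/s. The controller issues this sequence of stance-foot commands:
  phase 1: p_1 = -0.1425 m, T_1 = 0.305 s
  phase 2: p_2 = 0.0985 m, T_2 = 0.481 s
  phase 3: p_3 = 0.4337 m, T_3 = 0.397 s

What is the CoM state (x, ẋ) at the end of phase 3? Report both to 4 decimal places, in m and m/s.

phase 1: p=-0.1425, T=0.305, ωT=1.210301, cosh=1.826301, sinh=1.528193; start (x,ẋ)=(-0.062300, 0.056200) → end (x,ẋ)=(0.025613, 0.588985)
phase 2: p=0.0985, T=0.481, ωT=1.908704, cosh=3.446308, sinh=3.298036; start (x,ẋ)=(0.025613, 0.588985) → end (x,ẋ)=(0.336822, 1.075926)
phase 3: p=0.4337, T=0.397, ωT=1.575375, cosh=2.519743, sinh=2.312813; start (x,ẋ)=(0.336822, 1.075926) → end (x,ẋ)=(0.816683, 1.821943)

x = 0.8167, ẋ = 1.8219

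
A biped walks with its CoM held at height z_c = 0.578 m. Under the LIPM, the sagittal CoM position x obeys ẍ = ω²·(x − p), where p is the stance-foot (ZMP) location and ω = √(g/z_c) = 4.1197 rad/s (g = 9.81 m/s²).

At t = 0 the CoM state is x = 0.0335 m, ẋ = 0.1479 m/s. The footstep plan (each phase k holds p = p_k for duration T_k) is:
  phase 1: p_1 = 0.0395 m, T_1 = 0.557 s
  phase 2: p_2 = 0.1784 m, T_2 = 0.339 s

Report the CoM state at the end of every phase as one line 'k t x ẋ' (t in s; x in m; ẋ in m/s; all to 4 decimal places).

phase 1: p=0.0395, T=0.557, ωT=2.294673, cosh=5.010992, sinh=4.910198; start (x,ẋ)=(0.033500, 0.147900) → end (x,ẋ)=(0.185713, 0.619755)
phase 2: p=0.1784, T=0.339, ωT=1.396578, cosh=2.144395, sinh=1.896953; start (x,ẋ)=(0.185713, 0.619755) → end (x,ẋ)=(0.479454, 1.386152)

1 0.5570 0.1857 0.6198
2 0.8960 0.4795 1.3862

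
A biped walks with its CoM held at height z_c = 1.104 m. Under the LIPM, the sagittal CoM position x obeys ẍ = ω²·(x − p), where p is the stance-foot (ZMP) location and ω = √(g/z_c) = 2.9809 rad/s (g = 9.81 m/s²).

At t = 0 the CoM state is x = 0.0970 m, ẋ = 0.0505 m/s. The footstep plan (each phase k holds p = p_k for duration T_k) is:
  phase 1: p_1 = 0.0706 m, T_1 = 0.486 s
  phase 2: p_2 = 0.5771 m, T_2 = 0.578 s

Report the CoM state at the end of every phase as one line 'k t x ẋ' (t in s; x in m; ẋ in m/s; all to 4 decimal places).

1 0.4860 0.1640 0.2717
2 1.0640 -0.3696 -2.5536

phase 1: p=0.0706, T=0.486, ωT=1.448717, cosh=2.246261, sinh=2.011389; start (x,ẋ)=(0.097000, 0.050500) → end (x,ẋ)=(0.163977, 0.271724)
phase 2: p=0.5771, T=0.578, ωT=1.722960, cosh=2.889811, sinh=2.711274; start (x,ẋ)=(0.163977, 0.271724) → end (x,ẋ)=(-0.369602, -2.553647)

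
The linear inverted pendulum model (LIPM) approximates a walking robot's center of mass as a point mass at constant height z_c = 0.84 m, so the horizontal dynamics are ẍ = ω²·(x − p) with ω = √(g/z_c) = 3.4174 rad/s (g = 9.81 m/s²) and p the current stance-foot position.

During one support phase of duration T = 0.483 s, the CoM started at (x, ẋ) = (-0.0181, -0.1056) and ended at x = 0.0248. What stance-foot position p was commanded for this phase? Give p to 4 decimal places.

p = -0.0889

ωT = 3.4174·0.483 = 1.650604; cosh(ωT) = 2.701030, sinh(ωT) = 2.509096
x(T) = p + (x₀−p)·cosh(ωT) + (ẋ₀/ω)·sinh(ωT) ⇒ p·(1 − cosh) = x(T) − x₀·cosh − (ẋ₀/ω)·sinh
numerator   = 0.0248 − (-0.0181)·2.701030 − (-0.1056/3.4174)·2.509096 = 0.151221
denominator = 1 − 2.701030 = -1.701030
p = 0.151221 / -1.701030 = -0.0889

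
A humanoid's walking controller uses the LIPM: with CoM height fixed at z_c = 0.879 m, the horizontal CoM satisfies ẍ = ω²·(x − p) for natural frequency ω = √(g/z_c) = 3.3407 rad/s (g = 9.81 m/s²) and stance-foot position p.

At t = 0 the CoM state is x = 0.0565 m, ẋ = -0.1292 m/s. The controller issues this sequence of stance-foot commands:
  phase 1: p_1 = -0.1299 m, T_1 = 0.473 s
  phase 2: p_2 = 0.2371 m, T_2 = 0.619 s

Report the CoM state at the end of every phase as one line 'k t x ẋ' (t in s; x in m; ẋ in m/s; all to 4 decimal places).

1 0.4730 0.2519 1.1207
2 1.0920 1.6020 4.6951

phase 1: p=-0.1299, T=0.473, ωT=1.580151, cosh=2.530817, sinh=2.324873; start (x,ẋ)=(0.056500, -0.129200) → end (x,ẋ)=(0.251931, 1.120732)
phase 2: p=0.2371, T=0.619, ωT=2.067893, cosh=4.017299, sinh=3.890847; start (x,ẋ)=(0.251931, 1.120732) → end (x,ẋ)=(1.601974, 4.695088)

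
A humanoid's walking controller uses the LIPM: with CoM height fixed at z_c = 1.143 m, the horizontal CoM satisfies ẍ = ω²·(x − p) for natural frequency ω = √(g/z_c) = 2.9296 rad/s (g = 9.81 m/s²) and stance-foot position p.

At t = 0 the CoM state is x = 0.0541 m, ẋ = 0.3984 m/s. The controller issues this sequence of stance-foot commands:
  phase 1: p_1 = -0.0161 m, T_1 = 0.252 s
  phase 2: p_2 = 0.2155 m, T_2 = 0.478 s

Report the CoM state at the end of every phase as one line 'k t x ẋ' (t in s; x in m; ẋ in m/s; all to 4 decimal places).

1 0.2520 0.1839 0.6780
2 0.7300 0.5884 1.2823

phase 1: p=-0.0161, T=0.252, ωT=0.738259, cosh=1.285118, sinh=0.807172; start (x,ẋ)=(0.054100, 0.398400) → end (x,ẋ)=(0.183884, 0.677992)
phase 2: p=0.2155, T=0.478, ωT=1.400349, cosh=2.151563, sinh=1.905052; start (x,ẋ)=(0.183884, 0.677992) → end (x,ẋ)=(0.588358, 1.282291)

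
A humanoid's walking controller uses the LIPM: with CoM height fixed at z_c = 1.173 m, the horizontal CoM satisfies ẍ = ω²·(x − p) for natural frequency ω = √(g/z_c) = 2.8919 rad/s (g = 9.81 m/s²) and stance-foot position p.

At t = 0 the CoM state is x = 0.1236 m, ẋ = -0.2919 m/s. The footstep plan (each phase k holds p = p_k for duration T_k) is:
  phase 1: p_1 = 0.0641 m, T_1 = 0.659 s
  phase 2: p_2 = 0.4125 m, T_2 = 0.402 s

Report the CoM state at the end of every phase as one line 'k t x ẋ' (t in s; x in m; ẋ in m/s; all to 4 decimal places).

1 0.6590 -0.0633 -0.4374
2 1.0610 -0.6409 -2.7529

phase 1: p=0.0641, T=0.659, ωT=1.905762, cosh=3.436620, sinh=3.287911; start (x,ẋ)=(0.123600, -0.291900) → end (x,ẋ)=(-0.063293, -0.437405)
phase 2: p=0.4125, T=0.402, ωT=1.162544, cosh=1.755374, sinh=1.442684; start (x,ẋ)=(-0.063293, -0.437405) → end (x,ẋ)=(-0.640904, -2.752866)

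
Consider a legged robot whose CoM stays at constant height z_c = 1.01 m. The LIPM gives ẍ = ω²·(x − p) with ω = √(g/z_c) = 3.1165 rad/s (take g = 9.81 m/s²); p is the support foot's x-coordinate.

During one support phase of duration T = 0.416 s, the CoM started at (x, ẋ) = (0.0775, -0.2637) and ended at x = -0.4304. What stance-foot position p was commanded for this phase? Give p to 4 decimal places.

p = 0.4555

ωT = 3.1165·0.416 = 1.296464; cosh(ωT) = 1.964921, sinh(ωT) = 1.691424
x(T) = p + (x₀−p)·cosh(ωT) + (ẋ₀/ω)·sinh(ωT) ⇒ p·(1 − cosh) = x(T) − x₀·cosh − (ẋ₀/ω)·sinh
numerator   = -0.4304 − (0.0775)·1.964921 − (-0.2637/3.1165)·1.691424 = -0.439563
denominator = 1 − 1.964921 = -0.964921
p = -0.439563 / -0.964921 = 0.4555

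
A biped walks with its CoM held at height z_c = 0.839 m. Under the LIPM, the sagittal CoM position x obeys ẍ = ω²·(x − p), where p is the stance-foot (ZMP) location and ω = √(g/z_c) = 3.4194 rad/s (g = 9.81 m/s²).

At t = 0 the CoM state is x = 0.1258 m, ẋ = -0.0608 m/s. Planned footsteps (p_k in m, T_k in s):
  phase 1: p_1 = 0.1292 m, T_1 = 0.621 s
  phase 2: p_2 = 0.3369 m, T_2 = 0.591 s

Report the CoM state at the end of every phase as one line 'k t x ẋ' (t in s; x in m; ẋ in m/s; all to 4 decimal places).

1 0.6210 0.0415 -0.3057
2 1.2120 -1.1283 -4.9166

phase 1: p=0.1292, T=0.621, ωT=2.123447, cosh=4.239763, sinh=4.120145; start (x,ẋ)=(0.125800, -0.060800) → end (x,ẋ)=(0.041525, -0.305678)
phase 2: p=0.3369, T=0.591, ωT=2.020865, cosh=3.838696, sinh=3.706155; start (x,ẋ)=(0.041525, -0.305678) → end (x,ẋ)=(-1.128268, -4.916643)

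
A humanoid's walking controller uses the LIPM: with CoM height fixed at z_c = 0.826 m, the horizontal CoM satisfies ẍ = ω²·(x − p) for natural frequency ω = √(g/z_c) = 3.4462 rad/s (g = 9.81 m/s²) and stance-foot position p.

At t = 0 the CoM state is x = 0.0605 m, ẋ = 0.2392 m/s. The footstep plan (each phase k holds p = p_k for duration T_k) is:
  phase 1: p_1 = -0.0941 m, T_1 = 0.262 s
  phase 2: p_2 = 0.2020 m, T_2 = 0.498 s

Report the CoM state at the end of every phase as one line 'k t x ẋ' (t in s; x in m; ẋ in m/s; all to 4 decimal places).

1 0.2620 0.1995 0.8926
2 0.7600 0.8919 2.5397

phase 1: p=-0.0941, T=0.262, ωT=0.902904, cosh=1.436074, sinh=1.030683; start (x,ẋ)=(0.060500, 0.239200) → end (x,ẋ)=(0.199457, 0.892639)
phase 2: p=0.2020, T=0.498, ωT=1.716208, cosh=2.871568, sinh=2.691822; start (x,ẋ)=(0.199457, 0.892639) → end (x,ẋ)=(0.891935, 2.539679)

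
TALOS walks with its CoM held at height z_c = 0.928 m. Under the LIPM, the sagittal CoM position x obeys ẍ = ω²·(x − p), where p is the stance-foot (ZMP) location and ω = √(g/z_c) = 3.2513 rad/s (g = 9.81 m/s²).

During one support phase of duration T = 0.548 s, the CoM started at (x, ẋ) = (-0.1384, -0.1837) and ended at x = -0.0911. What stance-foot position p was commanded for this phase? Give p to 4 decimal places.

p = -0.2408

ωT = 3.2513·0.548 = 1.781712; cosh(ωT) = 3.054185, sinh(ωT) = 2.885835
x(T) = p + (x₀−p)·cosh(ωT) + (ẋ₀/ω)·sinh(ωT) ⇒ p·(1 − cosh) = x(T) − x₀·cosh − (ẋ₀/ω)·sinh
numerator   = -0.0911 − (-0.1384)·3.054185 − (-0.1837/3.2513)·2.885835 = 0.494650
denominator = 1 − 3.054185 = -2.054185
p = 0.494650 / -2.054185 = -0.2408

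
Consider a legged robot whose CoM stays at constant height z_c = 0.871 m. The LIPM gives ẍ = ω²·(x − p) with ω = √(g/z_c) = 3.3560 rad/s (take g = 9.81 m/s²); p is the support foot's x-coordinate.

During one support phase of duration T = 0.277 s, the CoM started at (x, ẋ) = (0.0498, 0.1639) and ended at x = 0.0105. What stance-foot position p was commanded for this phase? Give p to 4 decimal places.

p = 0.2470

ωT = 3.3560·0.277 = 0.929612; cosh(ωT) = 1.464116, sinh(ωT) = 1.069410
x(T) = p + (x₀−p)·cosh(ωT) + (ẋ₀/ω)·sinh(ωT) ⇒ p·(1 − cosh) = x(T) − x₀·cosh − (ẋ₀/ω)·sinh
numerator   = 0.0105 − (0.0498)·1.464116 − (0.1639/3.3560)·1.069410 = -0.114641
denominator = 1 − 1.464116 = -0.464116
p = -0.114641 / -0.464116 = 0.2470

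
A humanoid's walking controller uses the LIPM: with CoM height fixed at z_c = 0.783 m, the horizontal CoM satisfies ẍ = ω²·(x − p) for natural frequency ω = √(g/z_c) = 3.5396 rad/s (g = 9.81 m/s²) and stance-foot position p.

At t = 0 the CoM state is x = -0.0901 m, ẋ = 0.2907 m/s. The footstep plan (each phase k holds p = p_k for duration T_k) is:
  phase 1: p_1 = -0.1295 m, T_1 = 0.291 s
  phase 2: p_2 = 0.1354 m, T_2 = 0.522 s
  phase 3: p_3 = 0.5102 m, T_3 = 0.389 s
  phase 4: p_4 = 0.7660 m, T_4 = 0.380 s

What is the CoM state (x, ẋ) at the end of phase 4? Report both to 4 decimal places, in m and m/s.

x = 1.0216, ẋ = 1.2379

phase 1: p=-0.1295, T=0.291, ωT=1.030024, cosh=1.579065, sinh=1.222067; start (x,ẋ)=(-0.090100, 0.290700) → end (x,ẋ)=(0.033081, 0.629464)
phase 2: p=0.1354, T=0.522, ωT=1.847671, cosh=3.251315, sinh=3.093711; start (x,ẋ)=(0.033081, 0.629464) → end (x,ẋ)=(0.352898, 0.926141)
phase 3: p=0.5102, T=0.389, ωT=1.376904, cosh=2.107487, sinh=1.855129; start (x,ẋ)=(0.352898, 0.926141) → end (x,ẋ)=(0.664085, 0.918921)
phase 4: p=0.7660, T=0.380, ωT=1.345048, cosh=2.049449, sinh=1.788922; start (x,ẋ)=(0.664085, 0.918921) → end (x,ẋ)=(1.021555, 1.237949)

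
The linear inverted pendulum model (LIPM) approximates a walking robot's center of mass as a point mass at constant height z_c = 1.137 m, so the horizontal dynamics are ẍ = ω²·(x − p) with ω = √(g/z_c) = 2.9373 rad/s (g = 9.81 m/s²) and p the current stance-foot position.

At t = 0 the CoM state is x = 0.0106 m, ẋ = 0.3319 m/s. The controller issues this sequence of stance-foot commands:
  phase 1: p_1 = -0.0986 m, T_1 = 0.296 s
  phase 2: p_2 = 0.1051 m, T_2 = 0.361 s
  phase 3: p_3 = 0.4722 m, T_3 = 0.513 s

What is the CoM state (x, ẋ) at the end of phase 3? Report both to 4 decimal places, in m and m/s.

phase 1: p=-0.0986, T=0.296, ωT=0.869441, cosh=1.402381, sinh=0.983195; start (x,ẋ)=(0.010600, 0.331900) → end (x,ẋ)=(0.165636, 0.780813)
phase 2: p=0.1051, T=0.361, ωT=1.060365, cosh=1.616877, sinh=1.270548; start (x,ẋ)=(0.165636, 0.780813) → end (x,ẋ)=(0.540725, 1.488399)
phase 3: p=0.4722, T=0.513, ωT=1.506835, cosh=2.367018, sinh=2.145408; start (x,ẋ)=(0.540725, 1.488399) → end (x,ẋ)=(1.721529, 3.954894)

x = 1.7215, ẋ = 3.9549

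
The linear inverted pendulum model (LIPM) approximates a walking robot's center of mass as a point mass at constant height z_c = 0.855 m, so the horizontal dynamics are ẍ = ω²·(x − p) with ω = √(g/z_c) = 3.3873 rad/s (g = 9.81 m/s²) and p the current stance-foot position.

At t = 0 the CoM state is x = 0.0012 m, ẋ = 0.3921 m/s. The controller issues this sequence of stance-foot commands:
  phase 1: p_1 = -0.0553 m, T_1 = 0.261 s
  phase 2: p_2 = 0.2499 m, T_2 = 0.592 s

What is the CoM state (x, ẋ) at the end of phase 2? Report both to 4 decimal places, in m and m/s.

x = 0.6429, ẋ = 1.4816

phase 1: p=-0.0553, T=0.261, ωT=0.884085, cosh=1.416930, sinh=1.003839; start (x,ẋ)=(0.001200, 0.392100) → end (x,ẋ)=(0.140957, 0.747696)
phase 2: p=0.2499, T=0.592, ωT=2.005282, cosh=3.781404, sinh=3.646781; start (x,ẋ)=(0.140957, 0.747696) → end (x,ẋ)=(0.642914, 1.481592)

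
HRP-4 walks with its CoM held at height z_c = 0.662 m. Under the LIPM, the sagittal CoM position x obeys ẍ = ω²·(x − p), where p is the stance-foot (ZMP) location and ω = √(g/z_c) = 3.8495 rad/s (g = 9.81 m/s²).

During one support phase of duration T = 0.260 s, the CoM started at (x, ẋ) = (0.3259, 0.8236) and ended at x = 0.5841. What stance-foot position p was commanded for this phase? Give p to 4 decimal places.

p = 0.3140

ωT = 3.8495·0.260 = 1.000870; cosh(ωT) = 1.544104, sinh(ωT) = 1.176544
x(T) = p + (x₀−p)·cosh(ωT) + (ẋ₀/ω)·sinh(ωT) ⇒ p·(1 − cosh) = x(T) − x₀·cosh − (ẋ₀/ω)·sinh
numerator   = 0.5841 − (0.3259)·1.544104 − (0.8236/3.8495)·1.176544 = -0.170845
denominator = 1 − 1.544104 = -0.544104
p = -0.170845 / -0.544104 = 0.3140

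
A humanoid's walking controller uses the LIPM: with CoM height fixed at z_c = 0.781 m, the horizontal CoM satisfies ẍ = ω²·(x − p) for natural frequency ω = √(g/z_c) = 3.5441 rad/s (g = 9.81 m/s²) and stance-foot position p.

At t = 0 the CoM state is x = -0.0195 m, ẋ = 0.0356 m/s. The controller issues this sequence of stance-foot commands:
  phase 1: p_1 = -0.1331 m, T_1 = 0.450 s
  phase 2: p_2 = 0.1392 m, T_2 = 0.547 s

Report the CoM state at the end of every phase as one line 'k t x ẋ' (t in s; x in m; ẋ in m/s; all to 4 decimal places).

1 0.4500 0.1820 1.0424
2 0.9970 1.2919 4.2136

phase 1: p=-0.1331, T=0.450, ωT=1.594845, cosh=2.565253, sinh=2.362313; start (x,ẋ)=(-0.019500, 0.035600) → end (x,ẋ)=(0.182042, 1.042413)
phase 2: p=0.1392, T=0.547, ωT=1.938623, cosh=3.546538, sinh=3.402636; start (x,ẋ)=(0.182042, 1.042413) → end (x,ẋ)=(1.291945, 4.213599)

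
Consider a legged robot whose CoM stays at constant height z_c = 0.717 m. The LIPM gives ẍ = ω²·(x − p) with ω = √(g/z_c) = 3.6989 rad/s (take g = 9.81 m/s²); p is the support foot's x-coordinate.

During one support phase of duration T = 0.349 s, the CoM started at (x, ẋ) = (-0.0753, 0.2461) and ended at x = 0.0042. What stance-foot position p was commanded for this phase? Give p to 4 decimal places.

ωT = 3.6989·0.349 = 1.290916; cosh(ωT) = 1.955567, sinh(ωT) = 1.680549
x(T) = p + (x₀−p)·cosh(ωT) + (ẋ₀/ω)·sinh(ωT) ⇒ p·(1 − cosh) = x(T) − x₀·cosh − (ẋ₀/ω)·sinh
numerator   = 0.0042 − (-0.0753)·1.955567 − (0.2461/3.6989)·1.680549 = 0.039642
denominator = 1 − 1.955567 = -0.955567
p = 0.039642 / -0.955567 = -0.0415

p = -0.0415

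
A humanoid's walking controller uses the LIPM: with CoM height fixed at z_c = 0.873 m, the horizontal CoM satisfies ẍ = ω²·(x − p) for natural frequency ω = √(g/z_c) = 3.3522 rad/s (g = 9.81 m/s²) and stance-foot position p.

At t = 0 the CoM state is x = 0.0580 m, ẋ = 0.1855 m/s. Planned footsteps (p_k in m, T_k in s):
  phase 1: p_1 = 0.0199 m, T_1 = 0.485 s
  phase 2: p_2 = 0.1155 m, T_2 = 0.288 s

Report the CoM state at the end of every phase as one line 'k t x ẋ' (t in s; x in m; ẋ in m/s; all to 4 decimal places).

phase 1: p=0.0199, T=0.485, ωT=1.625817, cosh=2.639660, sinh=2.442909; start (x,ẋ)=(0.058000, 0.185500) → end (x,ẋ)=(0.255654, 0.801663)
phase 2: p=0.1155, T=0.288, ωT=0.965434, cosh=1.503372, sinh=1.122554; start (x,ẋ)=(0.255654, 0.801663) → end (x,ẋ)=(0.594657, 1.732599)

1 0.4850 0.2557 0.8017
2 0.7730 0.5947 1.7326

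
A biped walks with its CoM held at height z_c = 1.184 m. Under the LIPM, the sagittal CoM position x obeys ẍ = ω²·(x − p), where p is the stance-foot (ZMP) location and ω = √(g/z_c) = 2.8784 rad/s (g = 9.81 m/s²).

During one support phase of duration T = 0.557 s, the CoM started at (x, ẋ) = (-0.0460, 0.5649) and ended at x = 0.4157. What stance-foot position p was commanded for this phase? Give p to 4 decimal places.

p = -0.0421

ωT = 2.8784·0.557 = 1.603269; cosh(ωT) = 2.585244, sinh(ωT) = 2.384006
x(T) = p + (x₀−p)·cosh(ωT) + (ẋ₀/ω)·sinh(ωT) ⇒ p·(1 − cosh) = x(T) − x₀·cosh − (ẋ₀/ω)·sinh
numerator   = 0.4157 − (-0.0460)·2.585244 − (0.5649/2.8784)·2.384006 = 0.066748
denominator = 1 − 2.585244 = -1.585244
p = 0.066748 / -1.585244 = -0.0421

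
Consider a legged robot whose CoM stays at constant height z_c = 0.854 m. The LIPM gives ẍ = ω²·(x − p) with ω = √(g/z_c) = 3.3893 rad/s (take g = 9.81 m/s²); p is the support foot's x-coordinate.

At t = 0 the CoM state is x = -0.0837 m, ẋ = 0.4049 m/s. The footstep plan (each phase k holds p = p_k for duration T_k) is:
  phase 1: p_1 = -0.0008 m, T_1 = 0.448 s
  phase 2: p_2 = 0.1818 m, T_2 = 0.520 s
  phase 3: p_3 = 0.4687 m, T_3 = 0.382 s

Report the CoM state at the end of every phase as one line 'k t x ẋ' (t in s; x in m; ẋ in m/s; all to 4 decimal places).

1 0.4480 0.0605 0.3580
2 0.9680 0.1166 -0.0889
3 1.3500 -0.2663 -2.1886

phase 1: p=-0.0008, T=0.448, ωT=1.518406, cosh=2.392003, sinh=2.172942; start (x,ẋ)=(-0.083700, 0.404900) → end (x,ẋ)=(0.060492, 0.357984)
phase 2: p=0.1818, T=0.520, ωT=1.762436, cosh=2.999120, sinh=2.827494; start (x,ẋ)=(0.060492, 0.357984) → end (x,ẋ)=(0.116627, -0.088887)
phase 3: p=0.4687, T=0.382, ωT=1.294713, cosh=1.961962, sinh=1.687985; start (x,ẋ)=(0.116627, -0.088887) → end (x,ẋ)=(-0.266323, -2.188635)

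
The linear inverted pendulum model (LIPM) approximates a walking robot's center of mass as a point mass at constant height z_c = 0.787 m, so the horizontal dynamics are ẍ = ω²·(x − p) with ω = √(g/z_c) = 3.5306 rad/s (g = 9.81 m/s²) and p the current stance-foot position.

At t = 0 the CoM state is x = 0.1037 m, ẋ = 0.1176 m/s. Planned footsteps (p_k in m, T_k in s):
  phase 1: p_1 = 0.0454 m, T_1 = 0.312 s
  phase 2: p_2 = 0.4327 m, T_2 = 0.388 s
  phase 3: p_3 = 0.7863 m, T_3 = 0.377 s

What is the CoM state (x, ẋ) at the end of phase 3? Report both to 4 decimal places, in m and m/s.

phase 1: p=0.0454, T=0.312, ωT=1.101547, cosh=1.670587, sinh=1.338231; start (x,ẋ)=(0.103700, 0.117600) → end (x,ẋ)=(0.187370, 0.471914)
phase 2: p=0.4327, T=0.388, ωT=1.369873, cosh=2.094495, sinh=1.840355; start (x,ẋ)=(0.187370, 0.471914) → end (x,ẋ)=(0.164847, -0.605624)
phase 3: p=0.7863, T=0.377, ωT=1.331036, cosh=2.024583, sinh=1.760380; start (x,ẋ)=(0.164847, -0.605624) → end (x,ẋ)=(-0.773851, -5.088588)

x = -0.7739, ẋ = -5.0886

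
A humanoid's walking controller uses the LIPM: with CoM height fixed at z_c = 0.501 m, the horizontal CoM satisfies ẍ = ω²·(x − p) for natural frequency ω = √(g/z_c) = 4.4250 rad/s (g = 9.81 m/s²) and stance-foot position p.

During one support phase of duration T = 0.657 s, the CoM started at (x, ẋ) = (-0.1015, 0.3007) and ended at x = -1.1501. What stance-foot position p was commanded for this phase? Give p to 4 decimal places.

p = 0.1025

ωT = 4.4250·0.657 = 2.907225; cosh(ωT) = 9.180278, sinh(ωT) = 9.125651
x(T) = p + (x₀−p)·cosh(ωT) + (ẋ₀/ω)·sinh(ωT) ⇒ p·(1 − cosh) = x(T) − x₀·cosh − (ẋ₀/ω)·sinh
numerator   = -1.1501 − (-0.1015)·9.180278 − (0.3007/4.4250)·9.125651 = -0.838434
denominator = 1 − 9.180278 = -8.180278
p = -0.838434 / -8.180278 = 0.1025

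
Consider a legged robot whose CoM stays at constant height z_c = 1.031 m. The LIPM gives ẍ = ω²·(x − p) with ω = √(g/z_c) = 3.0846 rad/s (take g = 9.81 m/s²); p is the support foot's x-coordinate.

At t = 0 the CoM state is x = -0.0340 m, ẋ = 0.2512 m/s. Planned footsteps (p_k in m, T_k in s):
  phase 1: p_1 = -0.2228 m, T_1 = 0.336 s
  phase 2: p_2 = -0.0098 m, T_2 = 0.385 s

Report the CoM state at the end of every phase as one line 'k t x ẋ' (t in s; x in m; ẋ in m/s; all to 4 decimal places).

phase 1: p=-0.2228, T=0.336, ωT=1.036426, cosh=1.586921, sinh=1.232201; start (x,ẋ)=(-0.034000, 0.251200) → end (x,ẋ)=(0.177157, 1.116235)
phase 2: p=-0.0098, T=0.385, ωT=1.187571, cosh=1.792034, sinh=1.487073; start (x,ẋ)=(0.177157, 1.116235) → end (x,ẋ)=(0.863366, 2.857908)

1 0.3360 0.1772 1.1162
2 0.7210 0.8634 2.8579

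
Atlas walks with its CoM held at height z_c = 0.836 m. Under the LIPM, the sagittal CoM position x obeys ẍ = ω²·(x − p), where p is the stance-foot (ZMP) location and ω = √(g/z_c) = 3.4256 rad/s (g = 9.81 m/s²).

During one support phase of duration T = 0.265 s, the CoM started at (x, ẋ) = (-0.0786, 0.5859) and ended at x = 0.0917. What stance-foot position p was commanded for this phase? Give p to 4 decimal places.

ωT = 3.4256·0.265 = 0.907784; cosh(ωT) = 1.441120, sinh(ωT) = 1.037703
x(T) = p + (x₀−p)·cosh(ωT) + (ẋ₀/ω)·sinh(ωT) ⇒ p·(1 − cosh) = x(T) − x₀·cosh − (ẋ₀/ω)·sinh
numerator   = 0.0917 − (-0.0786)·1.441120 − (0.5859/3.4256)·1.037703 = 0.027488
denominator = 1 − 1.441120 = -0.441120
p = 0.027488 / -0.441120 = -0.0623

p = -0.0623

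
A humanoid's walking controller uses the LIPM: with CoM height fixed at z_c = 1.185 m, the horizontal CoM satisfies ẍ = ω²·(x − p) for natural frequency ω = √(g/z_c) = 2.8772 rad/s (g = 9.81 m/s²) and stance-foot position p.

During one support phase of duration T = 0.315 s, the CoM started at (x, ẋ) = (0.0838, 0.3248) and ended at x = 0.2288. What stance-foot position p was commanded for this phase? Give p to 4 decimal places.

p = 0.0199

ωT = 2.8772·0.315 = 0.906318; cosh(ωT) = 1.439601, sinh(ωT) = 1.035592
x(T) = p + (x₀−p)·cosh(ωT) + (ẋ₀/ω)·sinh(ωT) ⇒ p·(1 − cosh) = x(T) − x₀·cosh − (ẋ₀/ω)·sinh
numerator   = 0.2288 − (0.0838)·1.439601 − (0.3248/2.8772)·1.035592 = -0.008744
denominator = 1 − 1.439601 = -0.439601
p = -0.008744 / -0.439601 = 0.0199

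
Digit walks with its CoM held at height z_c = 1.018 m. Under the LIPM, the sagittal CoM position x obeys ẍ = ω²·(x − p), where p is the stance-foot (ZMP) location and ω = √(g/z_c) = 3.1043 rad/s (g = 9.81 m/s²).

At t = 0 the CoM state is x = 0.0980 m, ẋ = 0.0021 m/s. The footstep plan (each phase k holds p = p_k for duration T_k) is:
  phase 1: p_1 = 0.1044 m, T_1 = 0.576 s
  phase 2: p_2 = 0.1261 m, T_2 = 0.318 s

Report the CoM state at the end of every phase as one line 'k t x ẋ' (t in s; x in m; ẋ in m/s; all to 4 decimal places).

1 0.5760 0.0867 -0.0513
2 0.8940 0.0468 -0.2197

phase 1: p=0.1044, T=0.576, ωT=1.788077, cosh=3.072613, sinh=2.905332; start (x,ẋ)=(0.098000, 0.002100) → end (x,ẋ)=(0.086701, -0.051269)
phase 2: p=0.1261, T=0.318, ωT=0.987167, cosh=1.528126, sinh=1.155496; start (x,ẋ)=(0.086701, -0.051269) → end (x,ẋ)=(0.046809, -0.219671)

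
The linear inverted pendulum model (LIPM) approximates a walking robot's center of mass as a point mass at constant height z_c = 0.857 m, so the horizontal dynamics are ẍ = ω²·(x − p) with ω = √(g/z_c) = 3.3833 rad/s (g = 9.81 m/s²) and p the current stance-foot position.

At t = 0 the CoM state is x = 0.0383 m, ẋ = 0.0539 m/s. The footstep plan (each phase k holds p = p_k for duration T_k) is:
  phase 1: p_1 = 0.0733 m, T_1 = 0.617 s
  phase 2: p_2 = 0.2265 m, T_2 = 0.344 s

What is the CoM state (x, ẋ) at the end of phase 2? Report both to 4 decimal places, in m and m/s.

x = -0.2899, ẋ = -1.5787

phase 1: p=0.0733, T=0.617, ωT=2.087496, cosh=4.094347, sinh=3.970350; start (x,ẋ)=(0.038300, 0.053900) → end (x,ẋ)=(-0.006750, -0.249466)
phase 2: p=0.2265, T=0.344, ωT=1.163855, cosh=1.757267, sinh=1.444987; start (x,ẋ)=(-0.006750, -0.249466) → end (x,ẋ)=(-0.289927, -1.578695)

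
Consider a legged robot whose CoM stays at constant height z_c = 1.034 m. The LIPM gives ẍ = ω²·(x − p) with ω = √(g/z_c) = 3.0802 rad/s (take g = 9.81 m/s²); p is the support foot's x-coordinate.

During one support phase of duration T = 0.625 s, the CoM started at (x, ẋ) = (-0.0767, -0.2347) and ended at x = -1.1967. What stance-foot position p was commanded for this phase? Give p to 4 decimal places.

p = 0.2689

ωT = 3.0802·0.625 = 1.925125; cosh(ωT) = 3.500932, sinh(ωT) = 3.355074
x(T) = p + (x₀−p)·cosh(ωT) + (ẋ₀/ω)·sinh(ωT) ⇒ p·(1 − cosh) = x(T) − x₀·cosh − (ẋ₀/ω)·sinh
numerator   = -1.1967 − (-0.0767)·3.500932 − (-0.2347/3.0802)·3.355074 = -0.672534
denominator = 1 − 3.500932 = -2.500932
p = -0.672534 / -2.500932 = 0.2689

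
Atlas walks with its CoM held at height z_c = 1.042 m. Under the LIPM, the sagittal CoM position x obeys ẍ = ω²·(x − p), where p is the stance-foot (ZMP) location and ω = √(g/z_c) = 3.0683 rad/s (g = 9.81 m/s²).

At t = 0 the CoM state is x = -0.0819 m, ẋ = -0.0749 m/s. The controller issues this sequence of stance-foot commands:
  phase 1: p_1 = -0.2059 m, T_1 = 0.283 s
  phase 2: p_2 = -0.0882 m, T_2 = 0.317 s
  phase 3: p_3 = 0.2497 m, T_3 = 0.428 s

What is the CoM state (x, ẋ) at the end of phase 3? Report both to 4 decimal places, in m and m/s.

phase 1: p=-0.2059, T=0.283, ωT=0.868329, cosh=1.401289, sinh=0.981637; start (x,ẋ)=(-0.081900, -0.074900) → end (x,ẋ)=(-0.056103, 0.268526)
phase 2: p=-0.0882, T=0.317, ωT=0.972651, cosh=1.511513, sinh=1.133434; start (x,ẋ)=(-0.056103, 0.268526) → end (x,ẋ)=(0.059509, 0.517505)
phase 3: p=0.2497, T=0.428, ωT=1.313232, cosh=1.993561, sinh=1.724612; start (x,ẋ)=(0.059509, 0.517505) → end (x,ẋ)=(0.161419, 0.025260)

x = 0.1614, ẋ = 0.0253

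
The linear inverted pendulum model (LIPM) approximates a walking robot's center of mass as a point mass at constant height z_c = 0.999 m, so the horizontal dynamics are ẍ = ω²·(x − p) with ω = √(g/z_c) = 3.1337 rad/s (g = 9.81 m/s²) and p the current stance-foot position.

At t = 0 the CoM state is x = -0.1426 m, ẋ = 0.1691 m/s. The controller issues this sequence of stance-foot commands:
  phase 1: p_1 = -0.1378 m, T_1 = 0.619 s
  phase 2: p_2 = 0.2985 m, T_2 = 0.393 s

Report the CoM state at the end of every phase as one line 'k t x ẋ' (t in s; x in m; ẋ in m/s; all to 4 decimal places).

1 0.6190 0.0290 0.5491
2 1.0120 0.0721 -0.3028

phase 1: p=-0.1378, T=0.619, ωT=1.939760, cosh=3.550411, sinh=3.406672; start (x,ẋ)=(-0.142600, 0.169100) → end (x,ẋ)=(0.028988, 0.549132)
phase 2: p=0.2985, T=0.393, ωT=1.231544, cosh=1.859179, sinh=1.567337; start (x,ẋ)=(0.028988, 0.549132) → end (x,ẋ)=(0.072081, -0.302790)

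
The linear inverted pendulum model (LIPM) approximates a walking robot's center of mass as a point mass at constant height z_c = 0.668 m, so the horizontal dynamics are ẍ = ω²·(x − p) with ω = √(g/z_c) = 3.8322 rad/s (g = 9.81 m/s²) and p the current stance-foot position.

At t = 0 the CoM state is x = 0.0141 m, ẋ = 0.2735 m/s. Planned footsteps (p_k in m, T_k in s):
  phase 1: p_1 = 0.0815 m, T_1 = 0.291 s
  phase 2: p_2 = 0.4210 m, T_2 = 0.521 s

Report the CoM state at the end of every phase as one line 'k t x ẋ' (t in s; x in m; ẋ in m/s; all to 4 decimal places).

1 0.2910 0.0648 0.1104
2 0.8120 -0.8106 -4.5193

phase 1: p=0.0815, T=0.291, ωT=1.115170, cosh=1.688973, sinh=1.361114; start (x,ẋ)=(0.014100, 0.273500) → end (x,ẋ)=(0.064804, 0.110372)
phase 2: p=0.4210, T=0.521, ωT=1.996576, cosh=3.749800, sinh=3.614001; start (x,ẋ)=(0.064804, 0.110372) → end (x,ẋ)=(-0.810575, -4.519285)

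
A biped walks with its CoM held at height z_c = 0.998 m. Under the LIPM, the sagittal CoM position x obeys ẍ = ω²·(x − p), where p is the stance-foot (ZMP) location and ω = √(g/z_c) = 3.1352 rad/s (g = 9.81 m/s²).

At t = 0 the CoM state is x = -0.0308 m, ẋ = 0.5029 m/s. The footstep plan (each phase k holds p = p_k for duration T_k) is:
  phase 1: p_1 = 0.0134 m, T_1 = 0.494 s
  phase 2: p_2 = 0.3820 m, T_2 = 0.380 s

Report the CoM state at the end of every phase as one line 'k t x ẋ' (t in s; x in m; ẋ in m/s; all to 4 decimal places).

phase 1: p=0.0134, T=0.494, ωT=1.548789, cosh=2.459136, sinh=2.246631; start (x,ẋ)=(-0.030800, 0.502900) → end (x,ẋ)=(0.265076, 0.925371)
phase 2: p=0.3820, T=0.380, ωT=1.191376, cosh=1.797705, sinh=1.493902; start (x,ẋ)=(0.265076, 0.925371) → end (x,ẋ)=(0.612738, 1.115908)

1 0.4940 0.2651 0.9254
2 0.8740 0.6127 1.1159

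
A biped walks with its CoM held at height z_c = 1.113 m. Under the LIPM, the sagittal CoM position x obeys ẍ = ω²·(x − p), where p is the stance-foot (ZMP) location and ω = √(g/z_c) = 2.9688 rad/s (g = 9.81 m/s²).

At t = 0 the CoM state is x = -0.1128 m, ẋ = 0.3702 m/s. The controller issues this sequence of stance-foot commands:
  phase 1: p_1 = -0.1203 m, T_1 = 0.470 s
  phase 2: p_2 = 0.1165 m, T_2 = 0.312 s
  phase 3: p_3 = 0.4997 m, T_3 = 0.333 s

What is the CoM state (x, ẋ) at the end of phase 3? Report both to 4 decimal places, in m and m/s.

x = 0.9009, ẋ = 1.7307

phase 1: p=-0.1203, T=0.470, ωT=1.395336, cosh=2.142040, sinh=1.894290; start (x,ẋ)=(-0.112800, 0.370200) → end (x,ẋ)=(0.131977, 0.835162)
phase 2: p=0.1165, T=0.312, ωT=0.926266, cosh=1.460546, sinh=1.064516; start (x,ẋ)=(0.131977, 0.835162) → end (x,ẋ)=(0.438567, 1.268705)
phase 3: p=0.4997, T=0.333, ωT=0.988610, cosh=1.529795, sinh=1.157702; start (x,ẋ)=(0.438567, 1.268705) → end (x,ẋ)=(0.900919, 1.730748)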